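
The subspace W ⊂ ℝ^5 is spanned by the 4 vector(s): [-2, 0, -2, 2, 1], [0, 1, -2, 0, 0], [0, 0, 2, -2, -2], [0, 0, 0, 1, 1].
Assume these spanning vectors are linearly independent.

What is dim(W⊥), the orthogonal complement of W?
dim(W⊥) = 1

For any subspace W of ℝ^n, dim(W) + dim(W⊥) = n (the whole-space dimension).
Here the given 4 vectors are linearly independent, so dim(W) = 4.
Thus dim(W⊥) = n - dim(W) = 5 - 4 = 1.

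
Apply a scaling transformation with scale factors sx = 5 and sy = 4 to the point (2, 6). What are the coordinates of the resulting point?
(10, 24)

Scaling matrix:
[[5, 0], [0, 4]]
Result: (2 × 5, 6 × 4) = (10, 24)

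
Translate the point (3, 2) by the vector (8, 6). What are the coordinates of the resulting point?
(11, 8)

Translation by (8, 6):
x' = 3 + 8 = 11
y' = 2 + 6 = 8
Homogeneous matrix: [[1, 0, 8], [0, 1, 6], [0, 0, 1]]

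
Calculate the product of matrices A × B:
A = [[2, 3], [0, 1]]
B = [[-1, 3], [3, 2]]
[[7, 12], [3, 2]]

Matrix multiplication:
C[0][0] = 2×-1 + 3×3 = 7
C[0][1] = 2×3 + 3×2 = 12
C[1][0] = 0×-1 + 1×3 = 3
C[1][1] = 0×3 + 1×2 = 2
Result: [[7, 12], [3, 2]]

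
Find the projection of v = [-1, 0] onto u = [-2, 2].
[-1/2, 1/2]

The projection of v onto u is proj_u(v) = ((v·u) / (u·u)) · u.
v·u = (-1)*(-2) + (0)*(2) = 2.
u·u = (-2)*(-2) + (2)*(2) = 8.
coefficient = 2 / 8 = 1/4.
proj_u(v) = 1/4 · [-2, 2] = [-1/2, 1/2].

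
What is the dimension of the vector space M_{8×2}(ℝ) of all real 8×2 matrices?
Dimension = 16

A real 8×2 matrix is determined by its 8·2 = 16 independent entries.
A standard basis is {E_ij : 1 ≤ i ≤ 8, 1 ≤ j ≤ 2}, where E_ij has a 1 in position (i, j) and 0 elsewhere — there are 16 such matrices, and they are linearly independent and span M_{8×2}(ℝ).
Therefore dim(M_{8×2}(ℝ)) = 16.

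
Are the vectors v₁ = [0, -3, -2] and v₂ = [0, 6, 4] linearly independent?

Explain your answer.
No, linearly dependent (v₂ = -2·v₁)

Check whether there is a scalar k with v₂ = k·v₁.
Comparing components, k = -2 satisfies -2·[0, -3, -2] = [0, 6, 4].
Since v₂ is a scalar multiple of v₁, the two vectors are linearly dependent.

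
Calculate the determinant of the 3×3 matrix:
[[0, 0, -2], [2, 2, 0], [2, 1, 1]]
4

Expansion along first row:
det = 0·det([[2,0],[1,1]]) - 0·det([[2,0],[2,1]]) + -2·det([[2,2],[2,1]])
    = 0·(2·1 - 0·1) - 0·(2·1 - 0·2) + -2·(2·1 - 2·2)
    = 0·2 - 0·2 + -2·-2
    = 0 + 0 + 4 = 4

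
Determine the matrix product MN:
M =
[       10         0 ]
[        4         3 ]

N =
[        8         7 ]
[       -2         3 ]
MN =
[       80        70 ]
[       26        37 ]

Matrix multiplication: (MN)[i][j] = sum over k of M[i][k] * N[k][j].
  (MN)[0][0] = (10)*(8) + (0)*(-2) = 80
  (MN)[0][1] = (10)*(7) + (0)*(3) = 70
  (MN)[1][0] = (4)*(8) + (3)*(-2) = 26
  (MN)[1][1] = (4)*(7) + (3)*(3) = 37
MN =
[       80        70 ]
[       26        37 ]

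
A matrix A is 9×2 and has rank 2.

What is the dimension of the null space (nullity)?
0

The rank-nullity theorem for an m×n matrix states:
rank(A) + nullity(A) = n (the number of columns).
Here n = 2 and rank(A) = 2, so nullity(A) = 2 - 2 = 0.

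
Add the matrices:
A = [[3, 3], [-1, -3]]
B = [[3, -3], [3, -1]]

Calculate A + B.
[[6, 0], [2, -4]]

Add corresponding elements:
(3)+(3)=6
(3)+(-3)=0
(-1)+(3)=2
(-3)+(-1)=-4
A + B = [[6, 0], [2, -4]]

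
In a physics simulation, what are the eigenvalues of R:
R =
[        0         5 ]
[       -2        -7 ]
λ = -5, -2

Solve det(R - λI) = 0. For a 2×2 matrix the characteristic equation is λ² - (trace)λ + det = 0.
trace(R) = a + d = 0 - 7 = -7.
det(R) = a*d - b*c = (0)*(-7) - (5)*(-2) = 0 + 10 = 10.
Characteristic equation: λ² - (-7)λ + (10) = 0.
Discriminant = (-7)² - 4*(10) = 49 - 40 = 9.
λ = (-7 ± √9) / 2 = (-7 ± 3) / 2 = -5, -2.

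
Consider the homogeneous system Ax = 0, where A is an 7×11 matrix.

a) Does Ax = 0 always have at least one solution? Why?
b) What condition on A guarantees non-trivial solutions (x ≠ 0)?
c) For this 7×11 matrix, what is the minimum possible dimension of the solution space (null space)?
a) Yes, x = 0 is always a solution. b) When A has linearly dependent columns (rank < n). c) Minimum nullity = 4.

a) x = 0 satisfies A·0 = 0, so the zero vector is always a solution.
b) Non-trivial solutions exist iff the columns of A are linearly dependent, equivalently rank(A) < n (the number of columns).
c) By rank-nullity, rank(A) + nullity(A) = n = 11. Since A has only 7 rows, rank(A) ≤ 7, so nullity(A) ≥ 11 - 7 = 4.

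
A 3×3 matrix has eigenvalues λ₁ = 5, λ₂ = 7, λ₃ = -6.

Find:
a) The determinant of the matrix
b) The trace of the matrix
det = -210, trace = 6

Two standard eigenvalue identities:
- det(A) equals the product of the eigenvalues (counted with multiplicity).
- trace(A) equals the sum of the eigenvalues.
det(A) = (5)*(7)*(-6) = -210.
trace(A) = 5 + 7 - 6 = 6.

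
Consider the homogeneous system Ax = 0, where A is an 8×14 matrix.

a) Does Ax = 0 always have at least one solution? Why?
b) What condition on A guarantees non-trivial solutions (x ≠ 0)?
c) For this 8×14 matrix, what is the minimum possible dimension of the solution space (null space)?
a) Yes, x = 0 is always a solution. b) When A has linearly dependent columns (rank < n). c) Minimum nullity = 6.

a) x = 0 satisfies A·0 = 0, so the zero vector is always a solution.
b) Non-trivial solutions exist iff the columns of A are linearly dependent, equivalently rank(A) < n (the number of columns).
c) By rank-nullity, rank(A) + nullity(A) = n = 14. Since A has only 8 rows, rank(A) ≤ 8, so nullity(A) ≥ 14 - 8 = 6.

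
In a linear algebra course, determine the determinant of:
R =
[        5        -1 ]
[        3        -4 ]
det(R) = -17

For a 2×2 matrix [[a, b], [c, d]], det = a*d - b*c.
det(R) = (5)*(-4) - (-1)*(3) = -20 + 3 = -17.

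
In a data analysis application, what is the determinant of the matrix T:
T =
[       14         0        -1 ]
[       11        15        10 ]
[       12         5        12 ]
det(T) = 1945

Expand along row 0 (cofactor expansion): det(T) = a*(e*i - f*h) - b*(d*i - f*g) + c*(d*h - e*g), where the 3×3 is [[a, b, c], [d, e, f], [g, h, i]].
Minor M_00 = (15)*(12) - (10)*(5) = 180 - 50 = 130.
Minor M_01 = (11)*(12) - (10)*(12) = 132 - 120 = 12.
Minor M_02 = (11)*(5) - (15)*(12) = 55 - 180 = -125.
det(T) = (14)*(130) - (0)*(12) + (-1)*(-125) = 1820 + 0 + 125 = 1945.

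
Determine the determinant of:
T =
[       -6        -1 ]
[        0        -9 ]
det(T) = 54

For a 2×2 matrix [[a, b], [c, d]], det = a*d - b*c.
det(T) = (-6)*(-9) - (-1)*(0) = 54 - 0 = 54.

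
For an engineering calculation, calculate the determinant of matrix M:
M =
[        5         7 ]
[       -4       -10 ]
det(M) = -22

For a 2×2 matrix [[a, b], [c, d]], det = a*d - b*c.
det(M) = (5)*(-10) - (7)*(-4) = -50 + 28 = -22.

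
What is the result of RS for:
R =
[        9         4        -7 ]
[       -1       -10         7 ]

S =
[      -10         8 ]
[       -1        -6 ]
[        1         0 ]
RS =
[     -101        48 ]
[       27        52 ]

Matrix multiplication: (RS)[i][j] = sum over k of R[i][k] * S[k][j].
  (RS)[0][0] = (9)*(-10) + (4)*(-1) + (-7)*(1) = -101
  (RS)[0][1] = (9)*(8) + (4)*(-6) + (-7)*(0) = 48
  (RS)[1][0] = (-1)*(-10) + (-10)*(-1) + (7)*(1) = 27
  (RS)[1][1] = (-1)*(8) + (-10)*(-6) + (7)*(0) = 52
RS =
[     -101        48 ]
[       27        52 ]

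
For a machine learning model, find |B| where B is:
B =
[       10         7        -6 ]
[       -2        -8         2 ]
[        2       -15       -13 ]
det(B) = 910

Expand along row 0 (cofactor expansion): det(B) = a*(e*i - f*h) - b*(d*i - f*g) + c*(d*h - e*g), where the 3×3 is [[a, b, c], [d, e, f], [g, h, i]].
Minor M_00 = (-8)*(-13) - (2)*(-15) = 104 + 30 = 134.
Minor M_01 = (-2)*(-13) - (2)*(2) = 26 - 4 = 22.
Minor M_02 = (-2)*(-15) - (-8)*(2) = 30 + 16 = 46.
det(B) = (10)*(134) - (7)*(22) + (-6)*(46) = 1340 - 154 - 276 = 910.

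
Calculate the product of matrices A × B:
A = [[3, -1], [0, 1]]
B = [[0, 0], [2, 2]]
[[-2, -2], [2, 2]]

Matrix multiplication:
C[0][0] = 3×0 + -1×2 = -2
C[0][1] = 3×0 + -1×2 = -2
C[1][0] = 0×0 + 1×2 = 2
C[1][1] = 0×0 + 1×2 = 2
Result: [[-2, -2], [2, 2]]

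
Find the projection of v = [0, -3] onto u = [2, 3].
[-18/13, -27/13]

The projection of v onto u is proj_u(v) = ((v·u) / (u·u)) · u.
v·u = (0)*(2) + (-3)*(3) = -9.
u·u = (2)*(2) + (3)*(3) = 13.
coefficient = -9 / 13 = -9/13.
proj_u(v) = -9/13 · [2, 3] = [-18/13, -27/13].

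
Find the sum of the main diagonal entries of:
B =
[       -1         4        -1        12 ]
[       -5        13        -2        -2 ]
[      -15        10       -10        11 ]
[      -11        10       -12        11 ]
tr(B) = -1 + 13 - 10 + 11 = 13

The trace of a square matrix is the sum of its diagonal entries.
Diagonal entries of B: B[0][0] = -1, B[1][1] = 13, B[2][2] = -10, B[3][3] = 11.
tr(B) = -1 + 13 - 10 + 11 = 13.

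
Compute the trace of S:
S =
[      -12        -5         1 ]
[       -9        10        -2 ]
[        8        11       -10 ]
tr(S) = -12 + 10 - 10 = -12

The trace of a square matrix is the sum of its diagonal entries.
Diagonal entries of S: S[0][0] = -12, S[1][1] = 10, S[2][2] = -10.
tr(S) = -12 + 10 - 10 = -12.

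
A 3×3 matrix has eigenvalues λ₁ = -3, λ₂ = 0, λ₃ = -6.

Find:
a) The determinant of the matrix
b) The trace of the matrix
det = 0, trace = -9

Two standard eigenvalue identities:
- det(A) equals the product of the eigenvalues (counted with multiplicity).
- trace(A) equals the sum of the eigenvalues.
det(A) = (-3)*(0)*(-6) = 0.
trace(A) = -3 + 0 - 6 = -9.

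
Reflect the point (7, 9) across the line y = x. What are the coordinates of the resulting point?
(9, 7)

Reflection across line y = x: (7, 9) → (9, 7)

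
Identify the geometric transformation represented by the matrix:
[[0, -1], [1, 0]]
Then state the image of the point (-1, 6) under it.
rotation by 90° counterclockwise; image of (-1, 6) is (-6, -1)

This matches the form [[cos θ, -sin θ], [sin θ, cos θ]] of a rotation matrix; reading off cos θ and sin θ gives the angle.
The matrix [[0, -1], [1, 0]] represents: rotation by 90° counterclockwise.
Applying it to (-1, 6): [0·-1 + -1·6, 1·-1 + 0·6] = (-6, -1).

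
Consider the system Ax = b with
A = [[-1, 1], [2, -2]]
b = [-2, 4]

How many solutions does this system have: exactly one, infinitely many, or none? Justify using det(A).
Infinitely many solutions

det(A) = (-1)*(-2) - (1)*(2) = 0, so A is singular (column 2 is -1 times column 1).
b = [-2, 4] = 2 * column 1 of A, so b lies in the column space of A.
A singular matrix whose right-hand side is in its column space gives a 1-parameter family of solutions — infinitely many.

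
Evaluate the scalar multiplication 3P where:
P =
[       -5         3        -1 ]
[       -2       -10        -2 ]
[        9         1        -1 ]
3P =
[      -15         9        -3 ]
[       -6       -30        -6 ]
[       27         3        -3 ]

Scalar multiplication is elementwise: (3P)[i][j] = 3 * P[i][j].
  (3P)[0][0] = 3 * (-5) = -15
  (3P)[0][1] = 3 * (3) = 9
  (3P)[0][2] = 3 * (-1) = -3
  (3P)[1][0] = 3 * (-2) = -6
  (3P)[1][1] = 3 * (-10) = -30
  (3P)[1][2] = 3 * (-2) = -6
  (3P)[2][0] = 3 * (9) = 27
  (3P)[2][1] = 3 * (1) = 3
  (3P)[2][2] = 3 * (-1) = -3
3P =
[      -15         9        -3 ]
[       -6       -30        -6 ]
[       27         3        -3 ]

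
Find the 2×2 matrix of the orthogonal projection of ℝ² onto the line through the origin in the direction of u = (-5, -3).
[[25/34, 15/34], [15/34, 9/34]]

The orthogonal projection onto the line spanned by a nonzero vector u = (a, b) has matrix P = (u uᵀ) / (uᵀ u) = (1/(a² + b²)) · [[a², ab], [ab, b²]].
Here u = (-5, -3), so a² + b² = 25 + 9 = 34.
P = (1/34) · [[25, 15], [15, 9]] = [[25/34, 15/34], [15/34, 9/34]].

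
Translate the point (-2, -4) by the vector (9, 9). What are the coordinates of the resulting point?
(7, 5)

Translation by (9, 9):
x' = -2 + 9 = 7
y' = -4 + 9 = 5
Homogeneous matrix: [[1, 0, 9], [0, 1, 9], [0, 0, 1]]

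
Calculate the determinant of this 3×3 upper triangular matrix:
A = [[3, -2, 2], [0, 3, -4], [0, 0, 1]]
9

The determinant of a triangular matrix is the product of its diagonal entries (the off-diagonal entries above the diagonal do not affect it).
det(A) = (3) * (3) * (1) = 9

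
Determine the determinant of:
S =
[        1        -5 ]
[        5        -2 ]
det(S) = 23

For a 2×2 matrix [[a, b], [c, d]], det = a*d - b*c.
det(S) = (1)*(-2) - (-5)*(5) = -2 + 25 = 23.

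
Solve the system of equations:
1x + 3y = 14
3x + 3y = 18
x = 2, y = 4

Use elimination (row reduction):
Equation 1: 1x + 3y = 14.
Equation 2: 3x + 3y = 18.
Multiply Eq1 by 3 and Eq2 by 1: 3x + 9y = 42;  3x + 3y = 18.
Subtract: (-6)y = -24, so y = 4.
Back-substitute into Eq1: 1x + 3*(4) = 14, so x = 2.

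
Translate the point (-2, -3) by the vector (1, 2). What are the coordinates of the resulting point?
(-1, -1)

Translation by (1, 2):
x' = -2 + 1 = -1
y' = -3 + 2 = -1
Homogeneous matrix: [[1, 0, 1], [0, 1, 2], [0, 0, 1]]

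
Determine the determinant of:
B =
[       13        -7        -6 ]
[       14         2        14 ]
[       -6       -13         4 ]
det(B) = 4470

Expand along row 0 (cofactor expansion): det(B) = a*(e*i - f*h) - b*(d*i - f*g) + c*(d*h - e*g), where the 3×3 is [[a, b, c], [d, e, f], [g, h, i]].
Minor M_00 = (2)*(4) - (14)*(-13) = 8 + 182 = 190.
Minor M_01 = (14)*(4) - (14)*(-6) = 56 + 84 = 140.
Minor M_02 = (14)*(-13) - (2)*(-6) = -182 + 12 = -170.
det(B) = (13)*(190) - (-7)*(140) + (-6)*(-170) = 2470 + 980 + 1020 = 4470.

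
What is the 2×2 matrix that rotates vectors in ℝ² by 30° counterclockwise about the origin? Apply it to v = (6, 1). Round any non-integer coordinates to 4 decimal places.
R = [[√3/2, -1/2], [1/2, √3/2]]; R·v = (4.6962, 3.8660)

A counterclockwise rotation by angle θ in ℝ² has matrix R(θ) = [[cos θ, -sin θ], [sin θ, cos θ]].
For θ = 30°: cos θ = √3/2, sin θ = 1/2.
R(30°) = [[√3/2, -1/2], [1/2, √3/2]].
R·v = [√3/2·6 + (-1/2)·1, 1/2·6 + √3/2·1] = (4.6962, 3.8660).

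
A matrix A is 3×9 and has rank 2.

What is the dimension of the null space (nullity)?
7

The rank-nullity theorem for an m×n matrix states:
rank(A) + nullity(A) = n (the number of columns).
Here n = 9 and rank(A) = 2, so nullity(A) = 9 - 2 = 7.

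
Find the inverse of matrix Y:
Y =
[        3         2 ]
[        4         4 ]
det(Y) = 4
Y⁻¹ =
[        1      -1/2 ]
[       -1       3/4 ]

For a 2×2 matrix Y = [[a, b], [c, d]] with det(Y) ≠ 0, Y⁻¹ = (1/det(Y)) * [[d, -b], [-c, a]].
det(Y) = (3)*(4) - (2)*(4) = 12 - 8 = 4.
Y⁻¹ = (1/4) * [[4, -2], [-4, 3]].
Dividing each entry by 4 and reducing:
Y⁻¹ =
[        1      -1/2 ]
[       -1       3/4 ]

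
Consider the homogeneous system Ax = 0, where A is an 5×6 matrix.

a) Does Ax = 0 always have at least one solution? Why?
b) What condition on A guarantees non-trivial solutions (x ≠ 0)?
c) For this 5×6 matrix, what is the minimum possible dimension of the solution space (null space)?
a) Yes, x = 0 is always a solution. b) When A has linearly dependent columns (rank < n). c) Minimum nullity = 1.

a) x = 0 satisfies A·0 = 0, so the zero vector is always a solution.
b) Non-trivial solutions exist iff the columns of A are linearly dependent, equivalently rank(A) < n (the number of columns).
c) By rank-nullity, rank(A) + nullity(A) = n = 6. Since A has only 5 rows, rank(A) ≤ 5, so nullity(A) ≥ 6 - 5 = 1.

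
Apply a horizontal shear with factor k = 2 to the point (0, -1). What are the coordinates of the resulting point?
(-2, -1)

Shear matrix for horizontal shear with factor k = 2:
[[1, 2], [0, 1]]
Result: (0, -1) → (-2, -1)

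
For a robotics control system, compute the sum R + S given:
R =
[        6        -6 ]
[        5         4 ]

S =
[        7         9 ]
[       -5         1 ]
R + S =
[       13         3 ]
[        0         5 ]

Matrix addition is elementwise: (R+S)[i][j] = R[i][j] + S[i][j].
  (R+S)[0][0] = (6) + (7) = 13
  (R+S)[0][1] = (-6) + (9) = 3
  (R+S)[1][0] = (5) + (-5) = 0
  (R+S)[1][1] = (4) + (1) = 5
R + S =
[       13         3 ]
[        0         5 ]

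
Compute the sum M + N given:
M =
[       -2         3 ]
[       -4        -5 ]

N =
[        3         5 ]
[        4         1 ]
M + N =
[        1         8 ]
[        0        -4 ]

Matrix addition is elementwise: (M+N)[i][j] = M[i][j] + N[i][j].
  (M+N)[0][0] = (-2) + (3) = 1
  (M+N)[0][1] = (3) + (5) = 8
  (M+N)[1][0] = (-4) + (4) = 0
  (M+N)[1][1] = (-5) + (1) = -4
M + N =
[        1         8 ]
[        0        -4 ]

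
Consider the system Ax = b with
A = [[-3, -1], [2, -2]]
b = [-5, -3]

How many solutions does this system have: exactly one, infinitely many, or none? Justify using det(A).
Exactly one solution

Compute det(A) = (-3)*(-2) - (-1)*(2) = 8.
Because det(A) ≠ 0, A is invertible and Ax = b has a unique solution for every b (here x = A⁻¹ b).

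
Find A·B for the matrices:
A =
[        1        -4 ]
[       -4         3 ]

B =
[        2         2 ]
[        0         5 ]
AB =
[        2       -18 ]
[       -8         7 ]

Matrix multiplication: (AB)[i][j] = sum over k of A[i][k] * B[k][j].
  (AB)[0][0] = (1)*(2) + (-4)*(0) = 2
  (AB)[0][1] = (1)*(2) + (-4)*(5) = -18
  (AB)[1][0] = (-4)*(2) + (3)*(0) = -8
  (AB)[1][1] = (-4)*(2) + (3)*(5) = 7
AB =
[        2       -18 ]
[       -8         7 ]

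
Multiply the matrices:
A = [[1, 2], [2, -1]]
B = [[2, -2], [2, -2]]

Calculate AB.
[[6, -6], [2, -2]]

Each entry (i,j) of AB = sum over k of A[i][k]*B[k][j].
(AB)[0][0] = (1)*(2) + (2)*(2) = 6
(AB)[0][1] = (1)*(-2) + (2)*(-2) = -6
(AB)[1][0] = (2)*(2) + (-1)*(2) = 2
(AB)[1][1] = (2)*(-2) + (-1)*(-2) = -2
AB = [[6, -6], [2, -2]]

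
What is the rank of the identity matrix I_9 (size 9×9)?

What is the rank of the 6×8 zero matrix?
rank(I_9) = 9, rank(0) = 0

The identity I_9 has 9 columns that are the standard basis vectors e_1, …, e_9. These are linearly independent, so all 9 columns are pivots and rank(I_9) = 9.
The 6×8 zero matrix has every entry zero, so every row is the zero row and there are no pivots; rank(0) = 0.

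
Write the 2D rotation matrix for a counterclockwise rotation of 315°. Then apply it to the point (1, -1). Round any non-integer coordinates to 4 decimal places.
R = [[√2/2, √2/2], [-√2/2, √2/2]]; R·(1, -1) = (0.0000, -1.4142)

Rotation matrix formula: R(θ) = [[cos θ, -sin θ], [sin θ, cos θ]]
For θ = 315°:
cos(315°) = √2/2
sin(315°) = -√2/2
R = [[√2/2, √2/2], [-√2/2, √2/2]]
Apply to (1, -1): [√2/2·1 + (√2/2)·-1, -√2/2·1 + √2/2·-1] = (0.0000, -1.4142)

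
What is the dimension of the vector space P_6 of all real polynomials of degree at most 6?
Dimension = 7

A polynomial of degree at most 6 can be written as a₀ + a₁x + a₂x² + … + a_6x^6, with 7 free coefficients a₀, …, a_6.
The set {1, x, x², …, x^6} is a basis: it spans P_6 (every such polynomial is a linear combination of these) and is linearly independent (a polynomial is zero iff all its coefficients are zero).
Therefore dim(P_6) = 6 + 1 = 7.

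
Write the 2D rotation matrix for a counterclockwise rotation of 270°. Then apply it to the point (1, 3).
R = [[0, 1], [-1, 0]]; R·(1, 3) = (3, -1)

Rotation matrix formula: R(θ) = [[cos θ, -sin θ], [sin θ, cos θ]]
For θ = 270°:
cos(270°) = 0
sin(270°) = -1
R = [[0, 1], [-1, 0]]
Apply to (1, 3): [0·1 + (1)·3, -1·1 + 0·3] = (3, -1)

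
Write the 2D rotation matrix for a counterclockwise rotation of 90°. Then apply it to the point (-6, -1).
R = [[0, -1], [1, 0]]; R·(-6, -1) = (1, -6)

Rotation matrix formula: R(θ) = [[cos θ, -sin θ], [sin θ, cos θ]]
For θ = 90°:
cos(90°) = 0
sin(90°) = 1
R = [[0, -1], [1, 0]]
Apply to (-6, -1): [0·-6 + (-1)·-1, 1·-6 + 0·-1] = (1, -6)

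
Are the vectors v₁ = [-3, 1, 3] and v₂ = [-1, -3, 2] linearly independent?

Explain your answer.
Yes, linearly independent

Two vectors are linearly dependent iff one is a scalar multiple of the other.
No single scalar k satisfies v₂ = k·v₁ (the ratios of corresponding entries disagree), so v₁ and v₂ are linearly independent.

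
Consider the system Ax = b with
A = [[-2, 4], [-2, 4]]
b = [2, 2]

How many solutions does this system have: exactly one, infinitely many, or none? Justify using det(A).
Infinitely many solutions

det(A) = (-2)*(4) - (4)*(-2) = 0, so A is singular (column 2 is -2 times column 1).
b = [2, 2] = -1 * column 1 of A, so b lies in the column space of A.
A singular matrix whose right-hand side is in its column space gives a 1-parameter family of solutions — infinitely many.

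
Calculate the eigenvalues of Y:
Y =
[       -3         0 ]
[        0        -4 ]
λ = -4, -3

Solve det(Y - λI) = 0. For a 2×2 matrix the characteristic equation is λ² - (trace)λ + det = 0.
trace(Y) = a + d = -3 - 4 = -7.
det(Y) = a*d - b*c = (-3)*(-4) - (0)*(0) = 12 - 0 = 12.
Characteristic equation: λ² - (-7)λ + (12) = 0.
Discriminant = (-7)² - 4*(12) = 49 - 48 = 1.
λ = (-7 ± √1) / 2 = (-7 ± 1) / 2 = -4, -3.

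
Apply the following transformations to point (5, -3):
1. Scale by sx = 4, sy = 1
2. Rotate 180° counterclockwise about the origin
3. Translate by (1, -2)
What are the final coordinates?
(-19, 1)

Step 1: Scale → (20, -3)
Step 2: Rotate 180° → (-20, 3)
Step 3: Translate → (-19, 1)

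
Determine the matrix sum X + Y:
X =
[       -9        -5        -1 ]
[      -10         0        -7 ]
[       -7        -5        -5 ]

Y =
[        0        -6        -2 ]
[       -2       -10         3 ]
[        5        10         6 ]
X + Y =
[       -9       -11        -3 ]
[      -12       -10        -4 ]
[       -2         5         1 ]

Matrix addition is elementwise: (X+Y)[i][j] = X[i][j] + Y[i][j].
  (X+Y)[0][0] = (-9) + (0) = -9
  (X+Y)[0][1] = (-5) + (-6) = -11
  (X+Y)[0][2] = (-1) + (-2) = -3
  (X+Y)[1][0] = (-10) + (-2) = -12
  (X+Y)[1][1] = (0) + (-10) = -10
  (X+Y)[1][2] = (-7) + (3) = -4
  (X+Y)[2][0] = (-7) + (5) = -2
  (X+Y)[2][1] = (-5) + (10) = 5
  (X+Y)[2][2] = (-5) + (6) = 1
X + Y =
[       -9       -11        -3 ]
[      -12       -10        -4 ]
[       -2         5         1 ]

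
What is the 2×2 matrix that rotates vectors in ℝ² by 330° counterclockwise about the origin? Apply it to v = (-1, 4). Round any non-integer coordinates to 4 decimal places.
R = [[√3/2, 1/2], [-1/2, √3/2]]; R·v = (1.1340, 3.9641)

A counterclockwise rotation by angle θ in ℝ² has matrix R(θ) = [[cos θ, -sin θ], [sin θ, cos θ]].
For θ = 330°: cos θ = √3/2, sin θ = -1/2.
R(330°) = [[√3/2, 1/2], [-1/2, √3/2]].
R·v = [√3/2·-1 + (1/2)·4, -1/2·-1 + √3/2·4] = (1.1340, 3.9641).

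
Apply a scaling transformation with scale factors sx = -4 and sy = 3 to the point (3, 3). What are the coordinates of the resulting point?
(-12, 9)

Scaling matrix:
[[-4, 0], [0, 3]]
Result: (3 × -4, 3 × 3) = (-12, 9)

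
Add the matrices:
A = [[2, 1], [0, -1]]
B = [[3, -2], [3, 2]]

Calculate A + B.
[[5, -1], [3, 1]]

Add corresponding elements:
(2)+(3)=5
(1)+(-2)=-1
(0)+(3)=3
(-1)+(2)=1
A + B = [[5, -1], [3, 1]]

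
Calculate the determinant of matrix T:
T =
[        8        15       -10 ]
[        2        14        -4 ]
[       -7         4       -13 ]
det(T) = -1578

Expand along row 0 (cofactor expansion): det(T) = a*(e*i - f*h) - b*(d*i - f*g) + c*(d*h - e*g), where the 3×3 is [[a, b, c], [d, e, f], [g, h, i]].
Minor M_00 = (14)*(-13) - (-4)*(4) = -182 + 16 = -166.
Minor M_01 = (2)*(-13) - (-4)*(-7) = -26 - 28 = -54.
Minor M_02 = (2)*(4) - (14)*(-7) = 8 + 98 = 106.
det(T) = (8)*(-166) - (15)*(-54) + (-10)*(106) = -1328 + 810 - 1060 = -1578.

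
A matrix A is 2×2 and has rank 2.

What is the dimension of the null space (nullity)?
0

The rank-nullity theorem for an m×n matrix states:
rank(A) + nullity(A) = n (the number of columns).
Here n = 2 and rank(A) = 2, so nullity(A) = 2 - 2 = 0.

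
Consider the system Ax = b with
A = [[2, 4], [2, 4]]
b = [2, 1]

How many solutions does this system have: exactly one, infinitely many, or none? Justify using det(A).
No solution

det(A) = (2)*(4) - (4)*(2) = 0, so A is singular.
The column space of A is span(column 1) = span([2, 2]).
b = [2, 1] is not a scalar multiple of column 1, so b ∉ column space and the system is inconsistent — no solution.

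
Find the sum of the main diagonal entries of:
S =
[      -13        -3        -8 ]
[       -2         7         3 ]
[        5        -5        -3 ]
tr(S) = -13 + 7 - 3 = -9

The trace of a square matrix is the sum of its diagonal entries.
Diagonal entries of S: S[0][0] = -13, S[1][1] = 7, S[2][2] = -3.
tr(S) = -13 + 7 - 3 = -9.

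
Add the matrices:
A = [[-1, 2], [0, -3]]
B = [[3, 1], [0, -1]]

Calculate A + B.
[[2, 3], [0, -4]]

Add corresponding elements:
(-1)+(3)=2
(2)+(1)=3
(0)+(0)=0
(-3)+(-1)=-4
A + B = [[2, 3], [0, -4]]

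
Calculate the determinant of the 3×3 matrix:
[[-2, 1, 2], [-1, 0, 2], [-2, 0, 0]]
-4

Expansion along first row:
det = -2·det([[0,2],[0,0]]) - 1·det([[-1,2],[-2,0]]) + 2·det([[-1,0],[-2,0]])
    = -2·(0·0 - 2·0) - 1·(-1·0 - 2·-2) + 2·(-1·0 - 0·-2)
    = -2·0 - 1·4 + 2·0
    = 0 + -4 + 0 = -4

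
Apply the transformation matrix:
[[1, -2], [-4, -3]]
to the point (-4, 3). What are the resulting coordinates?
(-10, 7)

Matrix multiplication:
[[1, -2], [-4, -3]] × [-4, 3]ᵀ
= [1×-4 + -2×3, -4×-4 + -3×3]ᵀ
= [-10.0000, 7.0000]ᵀ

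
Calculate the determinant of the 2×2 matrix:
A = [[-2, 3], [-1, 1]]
1

For A = [[a, b], [c, d]], det(A) = a*d - b*c.
det(A) = (-2)*(1) - (3)*(-1) = -2 - -3 = 1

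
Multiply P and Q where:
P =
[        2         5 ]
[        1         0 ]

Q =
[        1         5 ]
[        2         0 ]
PQ =
[       12        10 ]
[        1         5 ]

Matrix multiplication: (PQ)[i][j] = sum over k of P[i][k] * Q[k][j].
  (PQ)[0][0] = (2)*(1) + (5)*(2) = 12
  (PQ)[0][1] = (2)*(5) + (5)*(0) = 10
  (PQ)[1][0] = (1)*(1) + (0)*(2) = 1
  (PQ)[1][1] = (1)*(5) + (0)*(0) = 5
PQ =
[       12        10 ]
[        1         5 ]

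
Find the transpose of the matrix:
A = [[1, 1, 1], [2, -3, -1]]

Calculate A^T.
[[1, 2], [1, -3], [1, -1]]

The transpose sends entry (i,j) to (j,i); rows become columns.
Row 0 of A: [1, 1, 1] -> column 0 of A^T.
Row 1 of A: [2, -3, -1] -> column 1 of A^T.
A^T = [[1, 2], [1, -3], [1, -1]]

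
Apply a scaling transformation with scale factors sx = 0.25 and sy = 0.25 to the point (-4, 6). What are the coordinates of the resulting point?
(-1.0, 1.5)

Scaling matrix:
[[0.25, 0], [0, 0.25]]
Result: (-4 × 0.25, 6 × 0.25) = (-1.0, 1.5)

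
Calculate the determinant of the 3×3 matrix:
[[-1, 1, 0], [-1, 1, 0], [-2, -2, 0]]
0

Expansion along first row:
det = -1·det([[1,0],[-2,0]]) - 1·det([[-1,0],[-2,0]]) + 0·det([[-1,1],[-2,-2]])
    = -1·(1·0 - 0·-2) - 1·(-1·0 - 0·-2) + 0·(-1·-2 - 1·-2)
    = -1·0 - 1·0 + 0·4
    = 0 + 0 + 0 = 0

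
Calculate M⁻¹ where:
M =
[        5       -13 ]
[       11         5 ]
det(M) = 168
M⁻¹ =
[    5/168    13/168 ]
[  -11/168     5/168 ]

For a 2×2 matrix M = [[a, b], [c, d]] with det(M) ≠ 0, M⁻¹ = (1/det(M)) * [[d, -b], [-c, a]].
det(M) = (5)*(5) - (-13)*(11) = 25 + 143 = 168.
M⁻¹ = (1/168) * [[5, 13], [-11, 5]].
Dividing each entry by 168 and reducing:
M⁻¹ =
[    5/168    13/168 ]
[  -11/168     5/168 ]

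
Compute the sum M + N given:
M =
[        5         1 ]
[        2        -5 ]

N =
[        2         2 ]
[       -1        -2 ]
M + N =
[        7         3 ]
[        1        -7 ]

Matrix addition is elementwise: (M+N)[i][j] = M[i][j] + N[i][j].
  (M+N)[0][0] = (5) + (2) = 7
  (M+N)[0][1] = (1) + (2) = 3
  (M+N)[1][0] = (2) + (-1) = 1
  (M+N)[1][1] = (-5) + (-2) = -7
M + N =
[        7         3 ]
[        1        -7 ]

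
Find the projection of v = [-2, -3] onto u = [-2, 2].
[1/2, -1/2]

The projection of v onto u is proj_u(v) = ((v·u) / (u·u)) · u.
v·u = (-2)*(-2) + (-3)*(2) = -2.
u·u = (-2)*(-2) + (2)*(2) = 8.
coefficient = -2 / 8 = -1/4.
proj_u(v) = -1/4 · [-2, 2] = [1/2, -1/2].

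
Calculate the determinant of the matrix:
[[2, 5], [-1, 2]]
9

For a 2×2 matrix [[a, b], [c, d]], det = ad - bc
det = (2)(2) - (5)(-1) = 4 - -5 = 9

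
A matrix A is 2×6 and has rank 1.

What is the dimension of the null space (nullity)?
5

The rank-nullity theorem for an m×n matrix states:
rank(A) + nullity(A) = n (the number of columns).
Here n = 6 and rank(A) = 1, so nullity(A) = 6 - 1 = 5.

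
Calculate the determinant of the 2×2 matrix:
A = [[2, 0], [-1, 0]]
0

For A = [[a, b], [c, d]], det(A) = a*d - b*c.
det(A) = (2)*(0) - (0)*(-1) = 0 - 0 = 0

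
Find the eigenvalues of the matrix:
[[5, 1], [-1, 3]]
λ = 4 and λ = 4

Characteristic equation: det(A - λI) = 0
λ² - (trace)λ + (det) = 0
λ² - (8)λ + (16) = 0
λ² - 8λ + 16 = 0
Solving: λ = 4, 4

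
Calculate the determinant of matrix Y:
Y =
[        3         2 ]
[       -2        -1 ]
det(Y) = 1

For a 2×2 matrix [[a, b], [c, d]], det = a*d - b*c.
det(Y) = (3)*(-1) - (2)*(-2) = -3 + 4 = 1.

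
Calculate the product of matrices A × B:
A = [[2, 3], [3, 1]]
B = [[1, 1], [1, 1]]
[[5, 5], [4, 4]]

Matrix multiplication:
C[0][0] = 2×1 + 3×1 = 5
C[0][1] = 2×1 + 3×1 = 5
C[1][0] = 3×1 + 1×1 = 4
C[1][1] = 3×1 + 1×1 = 4
Result: [[5, 5], [4, 4]]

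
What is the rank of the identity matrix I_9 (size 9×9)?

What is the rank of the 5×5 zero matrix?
rank(I_9) = 9, rank(0) = 0

The identity I_9 has 9 columns that are the standard basis vectors e_1, …, e_9. These are linearly independent, so all 9 columns are pivots and rank(I_9) = 9.
The 5×5 zero matrix has every entry zero, so every row is the zero row and there are no pivots; rank(0) = 0.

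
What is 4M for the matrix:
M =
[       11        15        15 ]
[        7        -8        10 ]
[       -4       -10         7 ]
4M =
[       44        60        60 ]
[       28       -32        40 ]
[      -16       -40        28 ]

Scalar multiplication is elementwise: (4M)[i][j] = 4 * M[i][j].
  (4M)[0][0] = 4 * (11) = 44
  (4M)[0][1] = 4 * (15) = 60
  (4M)[0][2] = 4 * (15) = 60
  (4M)[1][0] = 4 * (7) = 28
  (4M)[1][1] = 4 * (-8) = -32
  (4M)[1][2] = 4 * (10) = 40
  (4M)[2][0] = 4 * (-4) = -16
  (4M)[2][1] = 4 * (-10) = -40
  (4M)[2][2] = 4 * (7) = 28
4M =
[       44        60        60 ]
[       28       -32        40 ]
[      -16       -40        28 ]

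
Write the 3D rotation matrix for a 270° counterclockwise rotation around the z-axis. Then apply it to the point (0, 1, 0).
R = [[0, 1, 0], [-1, 0, 0], [0, 0, 1]]; R·(0, 1, 0) = (1, 0, 0)

Rotation matrix for 270° around z-axis:
cos(270°) = 0, sin(270°) = -1
R = [[0, 1, 0], [-1, 0, 0], [0, 0, 1]]
Apply to (0, 1, 0): R·[0, 1, 0]ᵀ = (1, 0, 0)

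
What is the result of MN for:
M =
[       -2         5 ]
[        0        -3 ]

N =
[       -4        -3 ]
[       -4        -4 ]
MN =
[      -12       -14 ]
[       12        12 ]

Matrix multiplication: (MN)[i][j] = sum over k of M[i][k] * N[k][j].
  (MN)[0][0] = (-2)*(-4) + (5)*(-4) = -12
  (MN)[0][1] = (-2)*(-3) + (5)*(-4) = -14
  (MN)[1][0] = (0)*(-4) + (-3)*(-4) = 12
  (MN)[1][1] = (0)*(-3) + (-3)*(-4) = 12
MN =
[      -12       -14 ]
[       12        12 ]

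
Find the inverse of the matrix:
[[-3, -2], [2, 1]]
[[1, 2], [-2, -3]]

For [[a,b],[c,d]], inverse = (1/det)·[[d,-b],[-c,a]]
det = -3·1 - -2·2 = 1
Inverse = (1/1)·[[1, 2], [-2, -3]]
        = [[1, 2], [-2, -3]]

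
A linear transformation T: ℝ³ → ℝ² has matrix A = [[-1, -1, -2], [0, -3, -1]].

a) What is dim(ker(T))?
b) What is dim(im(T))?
dim(ker) = 1, dim(im) = 2

The two rows are not scalar multiples of one another (no single k satisfies row 2 = k × row 1), so they are linearly independent.
Thus rank(A) = 2.
dim(im(T)) = rank(A) = 2.
By the rank-nullity theorem applied to T: ℝ³ → ℝ², rank(A) + nullity(A) = 3 (the domain dimension), so dim(ker(T)) = 3 - 2 = 1.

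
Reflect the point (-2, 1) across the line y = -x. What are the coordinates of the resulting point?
(-1, 2)

Reflection across line y = -x: (-2, 1) → (-1, 2)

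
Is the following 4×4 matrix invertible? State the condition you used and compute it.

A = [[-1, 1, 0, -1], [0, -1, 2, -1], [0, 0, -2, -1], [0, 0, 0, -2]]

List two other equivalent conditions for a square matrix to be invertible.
Yes, invertible; det(A) = 4 ≠ 0. Equivalent conditions: rank(A) = 4; Ax = 0 has only the trivial solution; 0 is not an eigenvalue; the columns of A are linearly independent.

To check invertibility, compute det(A).
The given matrix is triangular, so det(A) equals the product of its diagonal entries = 4 ≠ 0.
Since det(A) ≠ 0, A is invertible.
Equivalent conditions for a square matrix A to be invertible:
- rank(A) = 4 (full rank).
- The homogeneous system Ax = 0 has only the trivial solution x = 0.
- 0 is not an eigenvalue of A.
- The columns (equivalently rows) of A are linearly independent.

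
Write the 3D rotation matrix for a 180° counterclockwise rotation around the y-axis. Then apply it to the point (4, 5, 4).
R = [[-1, 0, 0], [0, 1, 0], [0, 0, -1]]; R·(4, 5, 4) = (-4, 5, -4)

Rotation matrix for 180° around y-axis:
cos(180°) = -1, sin(180°) = 0
R = [[-1, 0, 0], [0, 1, 0], [0, 0, -1]]
Apply to (4, 5, 4): R·[4, 5, 4]ᵀ = (-4, 5, -4)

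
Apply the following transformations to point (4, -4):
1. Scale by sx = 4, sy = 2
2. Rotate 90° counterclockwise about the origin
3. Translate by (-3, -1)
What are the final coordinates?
(5, 15)

Step 1: Scale → (16, -8)
Step 2: Rotate 90° → (8, 16)
Step 3: Translate → (5, 15)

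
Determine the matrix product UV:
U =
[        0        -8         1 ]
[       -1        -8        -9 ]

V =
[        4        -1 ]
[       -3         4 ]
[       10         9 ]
UV =
[       34       -23 ]
[      -70      -112 ]

Matrix multiplication: (UV)[i][j] = sum over k of U[i][k] * V[k][j].
  (UV)[0][0] = (0)*(4) + (-8)*(-3) + (1)*(10) = 34
  (UV)[0][1] = (0)*(-1) + (-8)*(4) + (1)*(9) = -23
  (UV)[1][0] = (-1)*(4) + (-8)*(-3) + (-9)*(10) = -70
  (UV)[1][1] = (-1)*(-1) + (-8)*(4) + (-9)*(9) = -112
UV =
[       34       -23 ]
[      -70      -112 ]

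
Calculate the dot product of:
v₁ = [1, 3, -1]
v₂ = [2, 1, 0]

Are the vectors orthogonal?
5, No

The dot product is the sum of products of corresponding components.
v₁·v₂ = (1)*(2) + (3)*(1) + (-1)*(0) = 2 + 3 + 0 = 5.
Two vectors are orthogonal iff their dot product is 0; here the dot product is 5, so the vectors are not orthogonal.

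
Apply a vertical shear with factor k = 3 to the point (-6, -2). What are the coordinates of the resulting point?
(-6, -20)

Shear matrix for vertical shear with factor k = 3:
[[1, 0], [3, 1]]
Result: (-6, -2) → (-6, -20)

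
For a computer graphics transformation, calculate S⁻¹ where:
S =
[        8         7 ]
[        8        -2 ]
det(S) = -72
S⁻¹ =
[     1/36      7/72 ]
[      1/9      -1/9 ]

For a 2×2 matrix S = [[a, b], [c, d]] with det(S) ≠ 0, S⁻¹ = (1/det(S)) * [[d, -b], [-c, a]].
det(S) = (8)*(-2) - (7)*(8) = -16 - 56 = -72.
S⁻¹ = (1/-72) * [[-2, -7], [-8, 8]].
Dividing each entry by -72 and reducing:
S⁻¹ =
[     1/36      7/72 ]
[      1/9      -1/9 ]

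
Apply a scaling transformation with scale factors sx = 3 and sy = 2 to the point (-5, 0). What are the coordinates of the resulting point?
(-15, 0)

Scaling matrix:
[[3, 0], [0, 2]]
Result: (-5 × 3, 0 × 2) = (-15, 0)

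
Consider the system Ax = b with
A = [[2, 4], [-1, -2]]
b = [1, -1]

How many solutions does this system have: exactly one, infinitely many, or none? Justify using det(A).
No solution

det(A) = (2)*(-2) - (4)*(-1) = 0, so A is singular.
The column space of A is span(column 1) = span([2, -1]).
b = [1, -1] is not a scalar multiple of column 1, so b ∉ column space and the system is inconsistent — no solution.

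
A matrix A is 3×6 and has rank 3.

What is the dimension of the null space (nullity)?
3

The rank-nullity theorem for an m×n matrix states:
rank(A) + nullity(A) = n (the number of columns).
Here n = 6 and rank(A) = 3, so nullity(A) = 6 - 3 = 3.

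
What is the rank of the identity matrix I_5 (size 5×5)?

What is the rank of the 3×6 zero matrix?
rank(I_5) = 5, rank(0) = 0

The identity I_5 has 5 columns that are the standard basis vectors e_1, …, e_5. These are linearly independent, so all 5 columns are pivots and rank(I_5) = 5.
The 3×6 zero matrix has every entry zero, so every row is the zero row and there are no pivots; rank(0) = 0.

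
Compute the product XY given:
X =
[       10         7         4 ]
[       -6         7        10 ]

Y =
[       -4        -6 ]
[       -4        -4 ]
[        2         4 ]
XY =
[      -60       -72 ]
[       16        48 ]

Matrix multiplication: (XY)[i][j] = sum over k of X[i][k] * Y[k][j].
  (XY)[0][0] = (10)*(-4) + (7)*(-4) + (4)*(2) = -60
  (XY)[0][1] = (10)*(-6) + (7)*(-4) + (4)*(4) = -72
  (XY)[1][0] = (-6)*(-4) + (7)*(-4) + (10)*(2) = 16
  (XY)[1][1] = (-6)*(-6) + (7)*(-4) + (10)*(4) = 48
XY =
[      -60       -72 ]
[       16        48 ]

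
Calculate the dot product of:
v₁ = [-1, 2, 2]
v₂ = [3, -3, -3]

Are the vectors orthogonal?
-15, No

The dot product is the sum of products of corresponding components.
v₁·v₂ = (-1)*(3) + (2)*(-3) + (2)*(-3) = -3 - 6 - 6 = -15.
Two vectors are orthogonal iff their dot product is 0; here the dot product is -15, so the vectors are not orthogonal.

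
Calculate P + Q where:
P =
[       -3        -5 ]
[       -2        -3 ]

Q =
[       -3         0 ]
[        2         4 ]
P + Q =
[       -6        -5 ]
[        0         1 ]

Matrix addition is elementwise: (P+Q)[i][j] = P[i][j] + Q[i][j].
  (P+Q)[0][0] = (-3) + (-3) = -6
  (P+Q)[0][1] = (-5) + (0) = -5
  (P+Q)[1][0] = (-2) + (2) = 0
  (P+Q)[1][1] = (-3) + (4) = 1
P + Q =
[       -6        -5 ]
[        0         1 ]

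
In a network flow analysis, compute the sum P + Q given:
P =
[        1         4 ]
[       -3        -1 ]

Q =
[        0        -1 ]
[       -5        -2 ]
P + Q =
[        1         3 ]
[       -8        -3 ]

Matrix addition is elementwise: (P+Q)[i][j] = P[i][j] + Q[i][j].
  (P+Q)[0][0] = (1) + (0) = 1
  (P+Q)[0][1] = (4) + (-1) = 3
  (P+Q)[1][0] = (-3) + (-5) = -8
  (P+Q)[1][1] = (-1) + (-2) = -3
P + Q =
[        1         3 ]
[       -8        -3 ]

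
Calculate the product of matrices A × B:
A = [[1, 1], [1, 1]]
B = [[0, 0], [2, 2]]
[[2, 2], [2, 2]]

Matrix multiplication:
C[0][0] = 1×0 + 1×2 = 2
C[0][1] = 1×0 + 1×2 = 2
C[1][0] = 1×0 + 1×2 = 2
C[1][1] = 1×0 + 1×2 = 2
Result: [[2, 2], [2, 2]]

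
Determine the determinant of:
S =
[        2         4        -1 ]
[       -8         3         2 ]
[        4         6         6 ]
det(S) = 296

Expand along row 0 (cofactor expansion): det(S) = a*(e*i - f*h) - b*(d*i - f*g) + c*(d*h - e*g), where the 3×3 is [[a, b, c], [d, e, f], [g, h, i]].
Minor M_00 = (3)*(6) - (2)*(6) = 18 - 12 = 6.
Minor M_01 = (-8)*(6) - (2)*(4) = -48 - 8 = -56.
Minor M_02 = (-8)*(6) - (3)*(4) = -48 - 12 = -60.
det(S) = (2)*(6) - (4)*(-56) + (-1)*(-60) = 12 + 224 + 60 = 296.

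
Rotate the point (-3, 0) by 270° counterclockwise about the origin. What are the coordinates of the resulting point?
(0, 3)

Rotation matrix R(θ) = [[cos θ, -sin θ], [sin θ, cos θ]]; for θ = 270°:
R = [[0, 1], [-1, 0]]
Result: R × [-3, 0]ᵀ = [0·-3 + (1)·0, -1·-3 + (0)·0]ᵀ = (0, 3)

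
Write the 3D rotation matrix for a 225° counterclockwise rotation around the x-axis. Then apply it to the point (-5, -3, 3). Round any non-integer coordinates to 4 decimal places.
R = [[1, 0, 0], [0, -√2/2, √2/2], [0, -√2/2, -√2/2]]; R·(-5, -3, 3) = (-5.0000, 4.2426, 0.0000)

Rotation matrix for 225° around x-axis:
cos(225°) = -√2/2, sin(225°) = -√2/2
R = [[1, 0, 0], [0, -√2/2, √2/2], [0, -√2/2, -√2/2]]
Apply to (-5, -3, 3): R·[-5, -3, 3]ᵀ = (-5.0000, 4.2426, 0.0000)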